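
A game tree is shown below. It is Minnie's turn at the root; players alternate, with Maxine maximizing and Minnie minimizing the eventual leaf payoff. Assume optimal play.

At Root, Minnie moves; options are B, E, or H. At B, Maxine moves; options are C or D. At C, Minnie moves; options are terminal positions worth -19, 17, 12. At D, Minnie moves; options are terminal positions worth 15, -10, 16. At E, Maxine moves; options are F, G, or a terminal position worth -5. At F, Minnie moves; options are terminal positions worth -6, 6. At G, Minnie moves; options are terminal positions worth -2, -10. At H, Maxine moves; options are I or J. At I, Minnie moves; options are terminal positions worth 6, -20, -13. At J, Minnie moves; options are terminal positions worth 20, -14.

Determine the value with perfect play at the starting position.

C (Minnie): min(-19, 17, 12) = -19
D (Minnie): min(15, -10, 16) = -10
B (Maxine): max(-19, -10) = -10
F (Minnie): min(-6, 6) = -6
G (Minnie): min(-2, -10) = -10
E (Maxine): max(-6, -10, -5) = -5
I (Minnie): min(6, -20, -13) = -20
J (Minnie): min(20, -14) = -14
H (Maxine): max(-20, -14) = -14
Root (Minnie): min(-10, -5, -14) = -14

-14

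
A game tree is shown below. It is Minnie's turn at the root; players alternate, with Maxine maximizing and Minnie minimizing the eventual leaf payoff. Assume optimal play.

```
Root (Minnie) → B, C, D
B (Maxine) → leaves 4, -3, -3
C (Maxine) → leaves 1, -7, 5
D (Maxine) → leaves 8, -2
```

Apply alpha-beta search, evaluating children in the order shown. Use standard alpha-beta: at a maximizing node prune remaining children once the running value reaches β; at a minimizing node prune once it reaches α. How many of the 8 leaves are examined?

7

B [α=-∞,β=+∞]: v=4
C [α=-∞,β=4]: v=5
D [α=-∞,β=4]: v=8 after child 1 ≥ β → β-cutoff, skip 1
Root [α=-∞,β=+∞]: v=4
Leaves evaluated: 7 of 8.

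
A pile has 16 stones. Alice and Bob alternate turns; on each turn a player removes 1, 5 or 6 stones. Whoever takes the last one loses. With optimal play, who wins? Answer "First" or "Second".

Positions where the player to move wins (W) vs loses (L):
i:   0  1  2  3  4  5  6  7  8  9 10 11 12 13 14 15 16
     W  L  W  L  W  L  W  W  W  W  W  W  L  W  L  W  L
Position 16 is L, so the second player wins.

Second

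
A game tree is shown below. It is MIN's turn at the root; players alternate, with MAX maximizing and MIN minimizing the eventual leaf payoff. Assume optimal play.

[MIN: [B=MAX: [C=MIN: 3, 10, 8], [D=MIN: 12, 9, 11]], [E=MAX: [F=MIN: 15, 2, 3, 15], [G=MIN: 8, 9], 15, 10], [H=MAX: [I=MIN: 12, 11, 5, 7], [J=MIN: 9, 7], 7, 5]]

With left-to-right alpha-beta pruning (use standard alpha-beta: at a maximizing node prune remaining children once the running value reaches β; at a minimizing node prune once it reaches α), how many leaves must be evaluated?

21

C [α=-∞,β=+∞]: v=3
D [α=3,β=+∞]: v=9
B [α=-∞,β=+∞]: v=9
F [α=-∞,β=9]: v=2
G [α=2,β=9]: v=8
E [α=-∞,β=9]: v=15 after child 3 ≥ β → β-cutoff, skip 1
I [α=-∞,β=9]: v=5
J [α=5,β=9]: v=7
H [α=-∞,β=9]: v=7
Root [α=-∞,β=+∞]: v=7
Leaves evaluated: 21 of 22.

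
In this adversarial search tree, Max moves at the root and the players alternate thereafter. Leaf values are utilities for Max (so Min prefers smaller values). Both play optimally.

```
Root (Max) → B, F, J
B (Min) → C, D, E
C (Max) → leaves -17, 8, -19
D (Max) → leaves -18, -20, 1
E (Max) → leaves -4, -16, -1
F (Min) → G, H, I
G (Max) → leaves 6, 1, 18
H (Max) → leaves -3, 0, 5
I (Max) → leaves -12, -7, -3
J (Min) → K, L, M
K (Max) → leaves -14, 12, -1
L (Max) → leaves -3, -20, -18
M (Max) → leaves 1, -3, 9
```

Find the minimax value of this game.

-1

C (Max): max(-17, 8, -19) = 8
D (Max): max(-18, -20, 1) = 1
E (Max): max(-4, -16, -1) = -1
B (Min): min(8, 1, -1) = -1
G (Max): max(6, 1, 18) = 18
H (Max): max(-3, 0, 5) = 5
I (Max): max(-12, -7, -3) = -3
F (Min): min(18, 5, -3) = -3
K (Max): max(-14, 12, -1) = 12
L (Max): max(-3, -20, -18) = -3
M (Max): max(1, -3, 9) = 9
J (Min): min(12, -3, 9) = -3
Root (Max): max(-1, -3, -3) = -1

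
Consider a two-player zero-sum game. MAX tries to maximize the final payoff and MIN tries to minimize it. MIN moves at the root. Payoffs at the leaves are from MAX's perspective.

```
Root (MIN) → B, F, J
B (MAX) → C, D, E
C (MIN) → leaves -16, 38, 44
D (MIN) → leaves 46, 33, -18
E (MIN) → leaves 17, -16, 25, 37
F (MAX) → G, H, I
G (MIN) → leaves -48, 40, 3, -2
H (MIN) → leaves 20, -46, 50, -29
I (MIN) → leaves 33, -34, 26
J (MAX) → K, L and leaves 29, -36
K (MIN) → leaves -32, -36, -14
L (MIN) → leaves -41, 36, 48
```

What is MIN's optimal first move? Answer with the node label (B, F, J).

F

C (MIN): min(-16, 38, 44) = -16
D (MIN): min(46, 33, -18) = -18
E (MIN): min(17, -16, 25, 37) = -16
B (MAX): max(-16, -18, -16) = -16
G (MIN): min(-48, 40, 3, -2) = -48
H (MIN): min(20, -46, 50, -29) = -46
I (MIN): min(33, -34, 26) = -34
F (MAX): max(-48, -46, -34) = -34
K (MIN): min(-32, -36, -14) = -36
L (MIN): min(-41, 36, 48) = -41
J (MAX): max(-36, -41, 29, -36) = 29
Root (MIN): min(-16, -34, 29) = -34
MIN picks the child with the lowest value: F (value -34).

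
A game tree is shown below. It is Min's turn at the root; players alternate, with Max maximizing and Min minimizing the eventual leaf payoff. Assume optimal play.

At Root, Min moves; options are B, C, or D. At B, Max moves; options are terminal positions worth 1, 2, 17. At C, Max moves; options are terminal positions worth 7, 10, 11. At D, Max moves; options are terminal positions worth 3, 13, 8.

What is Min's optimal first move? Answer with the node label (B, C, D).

C

B (Max): max(1, 2, 17) = 17
C (Max): max(7, 10, 11) = 11
D (Max): max(3, 13, 8) = 13
Root (Min): min(17, 11, 13) = 11
Min picks the child with the lowest value: C (value 11).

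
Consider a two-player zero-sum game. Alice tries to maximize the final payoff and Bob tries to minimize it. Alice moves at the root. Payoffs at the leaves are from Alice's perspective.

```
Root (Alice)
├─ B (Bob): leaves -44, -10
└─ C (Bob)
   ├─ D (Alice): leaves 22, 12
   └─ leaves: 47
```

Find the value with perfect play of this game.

22

B (Bob): min(-44, -10) = -44
D (Alice): max(22, 12) = 22
C (Bob): min(22, 47) = 22
Root (Alice): max(-44, 22) = 22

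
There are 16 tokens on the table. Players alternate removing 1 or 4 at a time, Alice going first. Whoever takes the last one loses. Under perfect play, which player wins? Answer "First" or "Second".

Mark each pile size as W (mover wins) or L (mover loses):
i:   0  1  2  3  4  5  6  7  8  9 10 11 12 13 14 15 16
     W  L  W  L  W  W  L  W  L  W  W  L  W  L  W  W  L
Position 16 is L, so the second player wins.

Second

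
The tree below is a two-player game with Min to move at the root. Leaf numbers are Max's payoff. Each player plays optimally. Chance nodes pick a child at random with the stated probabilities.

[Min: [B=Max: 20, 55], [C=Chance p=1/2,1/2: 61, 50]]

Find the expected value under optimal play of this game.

55

B (Max): max(20, 55) = 55
C (Chance): 1/2·61 + 1/2·50 = 55.5
Root (Min): min(55, 55.5) = 55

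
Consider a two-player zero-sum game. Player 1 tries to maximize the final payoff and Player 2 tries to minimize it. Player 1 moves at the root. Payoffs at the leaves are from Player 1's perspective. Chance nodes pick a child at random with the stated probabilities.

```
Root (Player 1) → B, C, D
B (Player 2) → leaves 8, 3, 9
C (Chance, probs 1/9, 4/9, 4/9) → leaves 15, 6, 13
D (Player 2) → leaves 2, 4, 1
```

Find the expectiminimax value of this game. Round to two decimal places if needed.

10.11

B (Player 2): min(8, 3, 9) = 3
C (Chance): 1/9·15 + 4/9·6 + 4/9·13 = 10.11
D (Player 2): min(2, 4, 1) = 1
Root (Player 1): max(3, 10.11, 1) = 10.11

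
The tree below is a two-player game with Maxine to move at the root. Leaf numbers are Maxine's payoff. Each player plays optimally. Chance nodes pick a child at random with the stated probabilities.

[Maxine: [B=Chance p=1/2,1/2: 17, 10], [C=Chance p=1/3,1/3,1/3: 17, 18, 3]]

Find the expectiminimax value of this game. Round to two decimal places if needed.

B (Chance): 1/2·17 + 1/2·10 = 13.5
C (Chance): 1/3·17 + 1/3·18 + 1/3·3 = 12.67
Root (Maxine): max(13.5, 12.67) = 13.5

13.5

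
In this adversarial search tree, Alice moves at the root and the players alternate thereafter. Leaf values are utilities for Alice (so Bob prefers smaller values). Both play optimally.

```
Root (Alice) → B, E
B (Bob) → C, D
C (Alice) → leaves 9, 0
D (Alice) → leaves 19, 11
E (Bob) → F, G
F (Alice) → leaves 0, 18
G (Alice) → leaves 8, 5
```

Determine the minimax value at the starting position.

9

C (Alice): max(9, 0) = 9
D (Alice): max(19, 11) = 19
B (Bob): min(9, 19) = 9
F (Alice): max(0, 18) = 18
G (Alice): max(8, 5) = 8
E (Bob): min(18, 8) = 8
Root (Alice): max(9, 8) = 9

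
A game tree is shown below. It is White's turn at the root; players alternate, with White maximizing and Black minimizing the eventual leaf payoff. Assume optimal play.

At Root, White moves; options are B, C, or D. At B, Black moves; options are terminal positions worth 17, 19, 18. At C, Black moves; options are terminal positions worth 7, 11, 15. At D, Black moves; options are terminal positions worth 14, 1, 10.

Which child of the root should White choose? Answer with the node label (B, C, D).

B (Black): min(17, 19, 18) = 17
C (Black): min(7, 11, 15) = 7
D (Black): min(14, 1, 10) = 1
Root (White): max(17, 7, 1) = 17
White picks the child with the highest value: B (value 17).

B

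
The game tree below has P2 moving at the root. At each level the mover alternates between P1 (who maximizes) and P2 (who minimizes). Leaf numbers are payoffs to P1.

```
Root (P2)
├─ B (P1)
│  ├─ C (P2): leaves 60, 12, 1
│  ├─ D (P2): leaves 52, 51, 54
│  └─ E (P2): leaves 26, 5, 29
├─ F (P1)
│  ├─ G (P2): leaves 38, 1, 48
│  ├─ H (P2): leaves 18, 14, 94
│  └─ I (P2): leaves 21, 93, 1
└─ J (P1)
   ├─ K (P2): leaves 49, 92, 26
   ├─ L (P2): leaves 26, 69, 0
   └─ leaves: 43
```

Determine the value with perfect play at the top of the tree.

C (P2): min(60, 12, 1) = 1
D (P2): min(52, 51, 54) = 51
E (P2): min(26, 5, 29) = 5
B (P1): max(1, 51, 5) = 51
G (P2): min(38, 1, 48) = 1
H (P2): min(18, 14, 94) = 14
I (P2): min(21, 93, 1) = 1
F (P1): max(1, 14, 1) = 14
K (P2): min(49, 92, 26) = 26
L (P2): min(26, 69, 0) = 0
J (P1): max(26, 0, 43) = 43
Root (P2): min(51, 14, 43) = 14

14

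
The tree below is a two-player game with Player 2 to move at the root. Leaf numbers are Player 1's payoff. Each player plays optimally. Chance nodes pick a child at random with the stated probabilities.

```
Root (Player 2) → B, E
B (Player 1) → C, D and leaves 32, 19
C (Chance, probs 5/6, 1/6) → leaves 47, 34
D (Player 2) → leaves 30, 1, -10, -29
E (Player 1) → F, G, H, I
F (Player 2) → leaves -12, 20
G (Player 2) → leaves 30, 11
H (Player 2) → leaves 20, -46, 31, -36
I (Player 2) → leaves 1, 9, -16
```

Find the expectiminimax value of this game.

11

C (Chance): 5/6·47 + 1/6·34 = 44.83
D (Player 2): min(30, 1, -10, -29) = -29
B (Player 1): max(44.83, -29, 32, 19) = 44.83
F (Player 2): min(-12, 20) = -12
G (Player 2): min(30, 11) = 11
H (Player 2): min(20, -46, 31, -36) = -46
I (Player 2): min(1, 9, -16) = -16
E (Player 1): max(-12, 11, -46, -16) = 11
Root (Player 2): min(44.83, 11) = 11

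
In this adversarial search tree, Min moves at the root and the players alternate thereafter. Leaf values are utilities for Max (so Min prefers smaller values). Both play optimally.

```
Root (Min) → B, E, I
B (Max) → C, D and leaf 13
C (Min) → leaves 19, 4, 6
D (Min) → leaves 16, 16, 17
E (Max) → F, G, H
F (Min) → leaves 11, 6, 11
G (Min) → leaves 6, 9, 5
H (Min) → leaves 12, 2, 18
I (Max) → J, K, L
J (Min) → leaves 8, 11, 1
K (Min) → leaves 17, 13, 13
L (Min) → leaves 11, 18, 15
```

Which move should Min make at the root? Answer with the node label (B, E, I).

C (Min): min(19, 4, 6) = 4
D (Min): min(16, 16, 17) = 16
B (Max): max(4, 16, 13) = 16
F (Min): min(11, 6, 11) = 6
G (Min): min(6, 9, 5) = 5
H (Min): min(12, 2, 18) = 2
E (Max): max(6, 5, 2) = 6
J (Min): min(8, 11, 1) = 1
K (Min): min(17, 13, 13) = 13
L (Min): min(11, 18, 15) = 11
I (Max): max(1, 13, 11) = 13
Root (Min): min(16, 6, 13) = 6
Min picks the child with the lowest value: E (value 6).

E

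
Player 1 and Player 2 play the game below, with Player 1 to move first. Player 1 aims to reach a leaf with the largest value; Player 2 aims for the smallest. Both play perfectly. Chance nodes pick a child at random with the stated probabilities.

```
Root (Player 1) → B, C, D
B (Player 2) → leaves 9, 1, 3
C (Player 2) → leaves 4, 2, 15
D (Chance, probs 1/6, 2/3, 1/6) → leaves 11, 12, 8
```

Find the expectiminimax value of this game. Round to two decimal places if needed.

11.17

B (Player 2): min(9, 1, 3) = 1
C (Player 2): min(4, 2, 15) = 2
D (Chance): 1/6·11 + 2/3·12 + 1/6·8 = 11.17
Root (Player 1): max(1, 2, 11.17) = 11.17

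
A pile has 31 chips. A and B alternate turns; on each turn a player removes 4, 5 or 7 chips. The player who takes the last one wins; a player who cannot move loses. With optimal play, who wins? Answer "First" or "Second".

First

W/L table (W = player to move can force a win):
i:   0  1  2  3  4  5  6  7  8  9 10 11 12 13 14 15 16 17 18 19 20 21 22 23 24 25 26 27 28 29 30 31
     L  L  L  L  W  W  W  W  W  W  W  L  L  L  L  W  W  W  W  W  W  W  L  L  L  L  W  W  W  W  W  W
Position 31 is W, so the first player wins.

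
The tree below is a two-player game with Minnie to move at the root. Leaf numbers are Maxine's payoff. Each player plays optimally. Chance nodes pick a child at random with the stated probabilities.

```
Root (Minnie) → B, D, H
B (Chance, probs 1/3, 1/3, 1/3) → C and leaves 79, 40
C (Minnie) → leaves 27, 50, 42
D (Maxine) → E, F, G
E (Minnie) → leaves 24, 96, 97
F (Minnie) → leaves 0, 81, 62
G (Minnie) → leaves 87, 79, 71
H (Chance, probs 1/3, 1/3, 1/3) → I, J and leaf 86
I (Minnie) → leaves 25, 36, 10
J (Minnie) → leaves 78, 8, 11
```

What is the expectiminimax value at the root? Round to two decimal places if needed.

C (Minnie): min(27, 50, 42) = 27
B (Chance): 1/3·27 + 1/3·79 + 1/3·40 = 48.67
E (Minnie): min(24, 96, 97) = 24
F (Minnie): min(0, 81, 62) = 0
G (Minnie): min(87, 79, 71) = 71
D (Maxine): max(24, 0, 71) = 71
I (Minnie): min(25, 36, 10) = 10
J (Minnie): min(78, 8, 11) = 8
H (Chance): 1/3·10 + 1/3·8 + 1/3·86 = 34.67
Root (Minnie): min(48.67, 71, 34.67) = 34.67

34.67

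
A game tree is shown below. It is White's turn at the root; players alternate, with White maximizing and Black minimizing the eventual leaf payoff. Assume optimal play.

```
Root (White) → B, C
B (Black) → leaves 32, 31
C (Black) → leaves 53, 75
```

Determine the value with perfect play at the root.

B (Black): min(32, 31) = 31
C (Black): min(53, 75) = 53
Root (White): max(31, 53) = 53

53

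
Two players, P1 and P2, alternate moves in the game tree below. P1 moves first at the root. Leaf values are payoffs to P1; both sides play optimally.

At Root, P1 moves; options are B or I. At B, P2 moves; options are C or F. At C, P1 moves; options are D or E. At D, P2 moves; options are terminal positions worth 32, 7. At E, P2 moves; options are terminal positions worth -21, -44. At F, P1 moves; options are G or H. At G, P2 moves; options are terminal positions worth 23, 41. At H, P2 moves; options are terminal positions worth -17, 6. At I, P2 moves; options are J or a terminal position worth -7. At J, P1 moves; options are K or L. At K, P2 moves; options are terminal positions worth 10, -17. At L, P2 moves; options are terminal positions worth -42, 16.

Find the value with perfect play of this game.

7

D (P2): min(32, 7) = 7
E (P2): min(-21, -44) = -44
C (P1): max(7, -44) = 7
G (P2): min(23, 41) = 23
H (P2): min(-17, 6) = -17
F (P1): max(23, -17) = 23
B (P2): min(7, 23) = 7
K (P2): min(10, -17) = -17
L (P2): min(-42, 16) = -42
J (P1): max(-17, -42) = -17
I (P2): min(-17, -7) = -17
Root (P1): max(7, -17) = 7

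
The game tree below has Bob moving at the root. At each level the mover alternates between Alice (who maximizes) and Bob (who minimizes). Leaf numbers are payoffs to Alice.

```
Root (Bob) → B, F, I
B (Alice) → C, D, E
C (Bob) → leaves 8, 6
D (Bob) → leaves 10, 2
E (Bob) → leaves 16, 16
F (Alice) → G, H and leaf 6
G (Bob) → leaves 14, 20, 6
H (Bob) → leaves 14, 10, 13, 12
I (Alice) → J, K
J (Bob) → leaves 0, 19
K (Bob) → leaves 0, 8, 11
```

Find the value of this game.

0

C (Bob): min(8, 6) = 6
D (Bob): min(10, 2) = 2
E (Bob): min(16, 16) = 16
B (Alice): max(6, 2, 16) = 16
G (Bob): min(14, 20, 6) = 6
H (Bob): min(14, 10, 13, 12) = 10
F (Alice): max(6, 10, 6) = 10
J (Bob): min(0, 19) = 0
K (Bob): min(0, 8, 11) = 0
I (Alice): max(0, 0) = 0
Root (Bob): min(16, 10, 0) = 0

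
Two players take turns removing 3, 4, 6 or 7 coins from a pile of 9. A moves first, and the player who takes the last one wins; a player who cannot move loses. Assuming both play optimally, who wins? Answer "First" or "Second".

W/L table (W = player to move can force a win):
i:   0  1  2  3  4  5  6  7  8  9
     L  L  L  W  W  W  W  W  W  W
Position 9 is W, so the first player wins.

First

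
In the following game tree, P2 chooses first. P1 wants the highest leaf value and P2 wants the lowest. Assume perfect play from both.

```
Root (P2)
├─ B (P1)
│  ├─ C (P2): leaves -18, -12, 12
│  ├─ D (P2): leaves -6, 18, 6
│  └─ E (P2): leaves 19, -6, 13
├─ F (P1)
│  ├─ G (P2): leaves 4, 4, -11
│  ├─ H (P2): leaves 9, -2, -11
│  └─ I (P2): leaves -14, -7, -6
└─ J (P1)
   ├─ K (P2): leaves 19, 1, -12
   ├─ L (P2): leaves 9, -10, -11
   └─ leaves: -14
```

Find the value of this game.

C (P2): min(-18, -12, 12) = -18
D (P2): min(-6, 18, 6) = -6
E (P2): min(19, -6, 13) = -6
B (P1): max(-18, -6, -6) = -6
G (P2): min(4, 4, -11) = -11
H (P2): min(9, -2, -11) = -11
I (P2): min(-14, -7, -6) = -14
F (P1): max(-11, -11, -14) = -11
K (P2): min(19, 1, -12) = -12
L (P2): min(9, -10, -11) = -11
J (P1): max(-12, -11, -14) = -11
Root (P2): min(-6, -11, -11) = -11

-11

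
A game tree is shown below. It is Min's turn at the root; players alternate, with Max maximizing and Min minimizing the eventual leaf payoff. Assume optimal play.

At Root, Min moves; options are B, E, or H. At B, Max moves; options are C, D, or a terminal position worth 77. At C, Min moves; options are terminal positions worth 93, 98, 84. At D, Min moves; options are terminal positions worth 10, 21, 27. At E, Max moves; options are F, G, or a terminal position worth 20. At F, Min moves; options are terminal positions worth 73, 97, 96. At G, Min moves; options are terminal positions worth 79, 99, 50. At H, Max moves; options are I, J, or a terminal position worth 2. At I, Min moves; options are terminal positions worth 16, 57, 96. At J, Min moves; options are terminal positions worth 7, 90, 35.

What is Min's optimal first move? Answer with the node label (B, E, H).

C (Min): min(93, 98, 84) = 84
D (Min): min(10, 21, 27) = 10
B (Max): max(84, 10, 77) = 84
F (Min): min(73, 97, 96) = 73
G (Min): min(79, 99, 50) = 50
E (Max): max(73, 50, 20) = 73
I (Min): min(16, 57, 96) = 16
J (Min): min(7, 90, 35) = 7
H (Max): max(16, 7, 2) = 16
Root (Min): min(84, 73, 16) = 16
Min picks the child with the lowest value: H (value 16).

H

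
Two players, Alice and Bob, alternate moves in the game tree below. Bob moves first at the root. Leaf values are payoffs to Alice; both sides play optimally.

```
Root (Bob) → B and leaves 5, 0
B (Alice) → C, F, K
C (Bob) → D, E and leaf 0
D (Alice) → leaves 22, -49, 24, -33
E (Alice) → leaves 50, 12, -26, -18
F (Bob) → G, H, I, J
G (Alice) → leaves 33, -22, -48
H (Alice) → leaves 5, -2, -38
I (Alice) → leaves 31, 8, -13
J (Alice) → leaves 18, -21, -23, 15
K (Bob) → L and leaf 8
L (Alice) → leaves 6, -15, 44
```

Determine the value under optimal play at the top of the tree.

0

D (Alice): max(22, -49, 24, -33) = 24
E (Alice): max(50, 12, -26, -18) = 50
C (Bob): min(24, 50, 0) = 0
G (Alice): max(33, -22, -48) = 33
H (Alice): max(5, -2, -38) = 5
I (Alice): max(31, 8, -13) = 31
J (Alice): max(18, -21, -23, 15) = 18
F (Bob): min(33, 5, 31, 18) = 5
L (Alice): max(6, -15, 44) = 44
K (Bob): min(44, 8) = 8
B (Alice): max(0, 5, 8) = 8
Root (Bob): min(8, 5, 0) = 0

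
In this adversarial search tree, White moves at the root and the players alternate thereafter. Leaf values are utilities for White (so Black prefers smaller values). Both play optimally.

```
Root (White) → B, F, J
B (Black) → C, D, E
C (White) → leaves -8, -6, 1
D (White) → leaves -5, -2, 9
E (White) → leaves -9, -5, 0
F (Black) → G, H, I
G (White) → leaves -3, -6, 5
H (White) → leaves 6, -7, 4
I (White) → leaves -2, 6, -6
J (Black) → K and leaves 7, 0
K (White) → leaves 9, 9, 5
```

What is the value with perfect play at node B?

C: max(-8, -6, 1) = 1
D: max(-5, -2, 9) = 9
E: max(-9, -5, 0) = 0
B: min(1, 9, 0) = 0

0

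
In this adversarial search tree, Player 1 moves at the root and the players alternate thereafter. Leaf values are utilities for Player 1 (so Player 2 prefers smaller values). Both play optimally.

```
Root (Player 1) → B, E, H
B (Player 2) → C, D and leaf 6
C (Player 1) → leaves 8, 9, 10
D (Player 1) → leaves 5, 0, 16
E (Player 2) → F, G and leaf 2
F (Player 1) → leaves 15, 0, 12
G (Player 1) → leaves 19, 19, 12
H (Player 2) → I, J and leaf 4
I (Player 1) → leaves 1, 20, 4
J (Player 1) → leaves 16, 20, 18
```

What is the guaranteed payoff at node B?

6

C: max(8, 9, 10) = 10
D: max(5, 0, 16) = 16
B: min(10, 16, 6) = 6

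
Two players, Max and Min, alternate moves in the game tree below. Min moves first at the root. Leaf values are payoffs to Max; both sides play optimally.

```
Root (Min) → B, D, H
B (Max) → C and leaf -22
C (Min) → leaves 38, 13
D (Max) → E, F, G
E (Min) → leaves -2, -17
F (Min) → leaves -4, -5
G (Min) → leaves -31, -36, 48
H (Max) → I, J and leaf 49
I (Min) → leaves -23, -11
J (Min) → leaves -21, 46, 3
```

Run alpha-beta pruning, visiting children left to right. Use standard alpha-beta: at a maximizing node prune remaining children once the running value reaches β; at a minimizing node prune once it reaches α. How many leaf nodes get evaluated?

C [α=-∞,β=+∞]: v=13
B [α=-∞,β=+∞]: v=13
E [α=-∞,β=13]: v=-17
F [α=-17,β=13]: v=-5
G [α=-5,β=13]: v=-31 after child 1 ≤ α → α-cutoff, skip 2
D [α=-∞,β=13]: v=-5
I [α=-∞,β=-5]: v=-23
J [α=-23,β=-5]: v=-21
H [α=-∞,β=-5]: v=49
Root [α=-∞,β=+∞]: v=-5
Leaves evaluated: 14 of 16.

14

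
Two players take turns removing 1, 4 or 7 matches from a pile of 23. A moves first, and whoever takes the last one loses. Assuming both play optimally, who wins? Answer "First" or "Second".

First

i:   0  1  2  3  4  5  6  7  8  9 10 11 12 13 14 15 16 17 18 19 20 21 22 23
     W  L  W  L  W  W  L  W  W  L  W  L  W  W  L  W  W  L  W  L  W  W  L  W
Position 23 is W, so the first player wins.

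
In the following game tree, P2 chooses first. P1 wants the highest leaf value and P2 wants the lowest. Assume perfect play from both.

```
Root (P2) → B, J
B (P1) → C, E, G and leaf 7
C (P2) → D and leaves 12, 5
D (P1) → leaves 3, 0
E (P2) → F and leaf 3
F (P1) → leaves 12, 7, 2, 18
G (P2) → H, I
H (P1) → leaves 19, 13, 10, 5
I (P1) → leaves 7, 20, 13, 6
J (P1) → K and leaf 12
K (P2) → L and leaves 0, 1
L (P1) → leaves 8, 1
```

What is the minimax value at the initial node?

D (P1): max(3, 0) = 3
C (P2): min(3, 12, 5) = 3
F (P1): max(12, 7, 2, 18) = 18
E (P2): min(18, 3) = 3
H (P1): max(19, 13, 10, 5) = 19
I (P1): max(7, 20, 13, 6) = 20
G (P2): min(19, 20) = 19
B (P1): max(3, 3, 19, 7) = 19
L (P1): max(8, 1) = 8
K (P2): min(8, 0, 1) = 0
J (P1): max(0, 12) = 12
Root (P2): min(19, 12) = 12

12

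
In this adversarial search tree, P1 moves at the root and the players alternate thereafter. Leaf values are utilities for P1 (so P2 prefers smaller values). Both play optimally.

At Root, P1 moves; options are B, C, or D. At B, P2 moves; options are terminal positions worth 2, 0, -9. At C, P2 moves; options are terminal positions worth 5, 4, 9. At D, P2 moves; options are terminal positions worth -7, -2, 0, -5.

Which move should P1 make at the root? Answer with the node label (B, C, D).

B (P2): min(2, 0, -9) = -9
C (P2): min(5, 4, 9) = 4
D (P2): min(-7, -2, 0, -5) = -7
Root (P1): max(-9, 4, -7) = 4
P1 picks the child with the highest value: C (value 4).

C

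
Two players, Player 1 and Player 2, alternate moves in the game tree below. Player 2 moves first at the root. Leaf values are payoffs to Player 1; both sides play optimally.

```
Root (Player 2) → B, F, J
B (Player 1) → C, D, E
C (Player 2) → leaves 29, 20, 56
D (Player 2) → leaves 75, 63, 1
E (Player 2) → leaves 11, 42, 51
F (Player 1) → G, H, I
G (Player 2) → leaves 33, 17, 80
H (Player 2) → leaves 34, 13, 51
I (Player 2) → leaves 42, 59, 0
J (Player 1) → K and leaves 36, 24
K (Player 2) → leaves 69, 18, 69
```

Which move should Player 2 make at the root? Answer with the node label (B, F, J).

F

C (Player 2): min(29, 20, 56) = 20
D (Player 2): min(75, 63, 1) = 1
E (Player 2): min(11, 42, 51) = 11
B (Player 1): max(20, 1, 11) = 20
G (Player 2): min(33, 17, 80) = 17
H (Player 2): min(34, 13, 51) = 13
I (Player 2): min(42, 59, 0) = 0
F (Player 1): max(17, 13, 0) = 17
K (Player 2): min(69, 18, 69) = 18
J (Player 1): max(18, 36, 24) = 36
Root (Player 2): min(20, 17, 36) = 17
Player 2 picks the child with the lowest value: F (value 17).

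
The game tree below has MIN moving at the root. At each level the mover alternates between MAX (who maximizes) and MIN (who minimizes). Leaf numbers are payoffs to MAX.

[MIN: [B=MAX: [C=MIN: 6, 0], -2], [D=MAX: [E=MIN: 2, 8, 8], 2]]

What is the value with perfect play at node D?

2

E: min(2, 8, 8) = 2
D: max(2, 2) = 2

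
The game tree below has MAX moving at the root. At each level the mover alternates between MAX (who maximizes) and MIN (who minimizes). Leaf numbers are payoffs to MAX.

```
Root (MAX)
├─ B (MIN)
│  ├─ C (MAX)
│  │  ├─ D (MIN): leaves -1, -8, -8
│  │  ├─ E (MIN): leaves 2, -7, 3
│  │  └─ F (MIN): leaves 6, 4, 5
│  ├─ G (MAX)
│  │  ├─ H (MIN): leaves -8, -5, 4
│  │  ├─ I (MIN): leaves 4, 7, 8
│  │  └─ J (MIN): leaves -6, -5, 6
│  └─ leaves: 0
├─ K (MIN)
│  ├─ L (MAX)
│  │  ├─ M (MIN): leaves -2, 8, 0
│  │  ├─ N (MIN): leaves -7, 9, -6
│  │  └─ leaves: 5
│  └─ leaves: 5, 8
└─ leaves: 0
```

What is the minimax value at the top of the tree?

D (MIN): min(-1, -8, -8) = -8
E (MIN): min(2, -7, 3) = -7
F (MIN): min(6, 4, 5) = 4
C (MAX): max(-8, -7, 4) = 4
H (MIN): min(-8, -5, 4) = -8
I (MIN): min(4, 7, 8) = 4
J (MIN): min(-6, -5, 6) = -6
G (MAX): max(-8, 4, -6) = 4
B (MIN): min(4, 4, 0) = 0
M (MIN): min(-2, 8, 0) = -2
N (MIN): min(-7, 9, -6) = -7
L (MAX): max(-2, -7, 5) = 5
K (MIN): min(5, 5, 8) = 5
Root (MAX): max(0, 5, 0) = 5

5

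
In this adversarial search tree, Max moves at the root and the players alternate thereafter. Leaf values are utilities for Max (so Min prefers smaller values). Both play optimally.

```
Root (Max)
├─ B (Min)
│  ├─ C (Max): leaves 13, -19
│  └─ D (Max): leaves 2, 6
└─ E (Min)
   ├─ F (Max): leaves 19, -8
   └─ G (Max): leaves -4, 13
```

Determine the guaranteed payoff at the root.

13

C (Max): max(13, -19) = 13
D (Max): max(2, 6) = 6
B (Min): min(13, 6) = 6
F (Max): max(19, -8) = 19
G (Max): max(-4, 13) = 13
E (Min): min(19, 13) = 13
Root (Max): max(6, 13) = 13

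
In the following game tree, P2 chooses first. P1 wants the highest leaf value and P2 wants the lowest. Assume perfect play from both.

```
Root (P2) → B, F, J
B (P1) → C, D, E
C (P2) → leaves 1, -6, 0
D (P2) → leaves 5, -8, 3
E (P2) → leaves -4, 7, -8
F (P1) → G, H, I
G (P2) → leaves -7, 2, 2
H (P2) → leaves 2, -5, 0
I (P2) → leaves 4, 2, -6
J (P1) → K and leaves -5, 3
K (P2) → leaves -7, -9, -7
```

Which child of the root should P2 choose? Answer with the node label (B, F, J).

B

C (P2): min(1, -6, 0) = -6
D (P2): min(5, -8, 3) = -8
E (P2): min(-4, 7, -8) = -8
B (P1): max(-6, -8, -8) = -6
G (P2): min(-7, 2, 2) = -7
H (P2): min(2, -5, 0) = -5
I (P2): min(4, 2, -6) = -6
F (P1): max(-7, -5, -6) = -5
K (P2): min(-7, -9, -7) = -9
J (P1): max(-9, -5, 3) = 3
Root (P2): min(-6, -5, 3) = -6
P2 picks the child with the lowest value: B (value -6).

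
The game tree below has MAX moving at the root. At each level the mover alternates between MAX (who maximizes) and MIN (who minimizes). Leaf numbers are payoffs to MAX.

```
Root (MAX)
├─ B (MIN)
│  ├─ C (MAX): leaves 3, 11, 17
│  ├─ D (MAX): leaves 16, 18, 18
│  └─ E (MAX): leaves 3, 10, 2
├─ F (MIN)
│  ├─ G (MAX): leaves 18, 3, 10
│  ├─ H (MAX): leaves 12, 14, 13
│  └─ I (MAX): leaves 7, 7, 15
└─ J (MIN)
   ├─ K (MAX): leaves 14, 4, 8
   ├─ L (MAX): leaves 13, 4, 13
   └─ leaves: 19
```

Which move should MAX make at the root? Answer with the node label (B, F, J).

F

C (MAX): max(3, 11, 17) = 17
D (MAX): max(16, 18, 18) = 18
E (MAX): max(3, 10, 2) = 10
B (MIN): min(17, 18, 10) = 10
G (MAX): max(18, 3, 10) = 18
H (MAX): max(12, 14, 13) = 14
I (MAX): max(7, 7, 15) = 15
F (MIN): min(18, 14, 15) = 14
K (MAX): max(14, 4, 8) = 14
L (MAX): max(13, 4, 13) = 13
J (MIN): min(14, 13, 19) = 13
Root (MAX): max(10, 14, 13) = 14
MAX picks the child with the highest value: F (value 14).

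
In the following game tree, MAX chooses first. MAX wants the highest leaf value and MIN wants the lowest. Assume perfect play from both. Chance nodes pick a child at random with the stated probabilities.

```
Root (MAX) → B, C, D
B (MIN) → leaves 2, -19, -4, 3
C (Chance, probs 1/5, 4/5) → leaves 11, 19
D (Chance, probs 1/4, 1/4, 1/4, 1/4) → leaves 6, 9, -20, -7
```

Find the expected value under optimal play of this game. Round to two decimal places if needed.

17.4

B (MIN): min(2, -19, -4, 3) = -19
C (Chance): 1/5·11 + 4/5·19 = 17.4
D (Chance): 1/4·6 + 1/4·9 + 1/4·-20 + 1/4·-7 = -3
Root (MAX): max(-19, 17.4, -3) = 17.4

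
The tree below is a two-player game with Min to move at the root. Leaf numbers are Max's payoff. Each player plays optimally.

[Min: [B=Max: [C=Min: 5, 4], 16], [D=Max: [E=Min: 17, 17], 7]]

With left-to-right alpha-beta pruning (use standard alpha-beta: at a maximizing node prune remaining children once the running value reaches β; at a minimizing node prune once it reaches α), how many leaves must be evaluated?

5

C [α=-∞,β=+∞]: v=4
B [α=-∞,β=+∞]: v=16
E [α=-∞,β=16]: v=17
D [α=-∞,β=16]: v=17 after child 1 ≥ β → β-cutoff, skip 1
Root [α=-∞,β=+∞]: v=16
Leaves evaluated: 5 of 6.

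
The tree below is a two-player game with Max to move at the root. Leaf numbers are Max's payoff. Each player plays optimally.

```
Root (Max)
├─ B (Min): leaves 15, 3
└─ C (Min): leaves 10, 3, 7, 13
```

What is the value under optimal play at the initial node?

B (Min): min(15, 3) = 3
C (Min): min(10, 3, 7, 13) = 3
Root (Max): max(3, 3) = 3

3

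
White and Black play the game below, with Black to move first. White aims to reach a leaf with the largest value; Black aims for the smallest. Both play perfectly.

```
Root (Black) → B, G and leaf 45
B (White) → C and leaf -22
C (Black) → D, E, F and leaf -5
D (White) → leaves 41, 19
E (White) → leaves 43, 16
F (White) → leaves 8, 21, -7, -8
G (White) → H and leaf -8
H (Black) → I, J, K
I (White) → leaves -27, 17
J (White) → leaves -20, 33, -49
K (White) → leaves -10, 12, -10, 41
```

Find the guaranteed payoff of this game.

D (White): max(41, 19) = 41
E (White): max(43, 16) = 43
F (White): max(8, 21, -7, -8) = 21
C (Black): min(41, 43, 21, -5) = -5
B (White): max(-5, -22) = -5
I (White): max(-27, 17) = 17
J (White): max(-20, 33, -49) = 33
K (White): max(-10, 12, -10, 41) = 41
H (Black): min(17, 33, 41) = 17
G (White): max(17, -8) = 17
Root (Black): min(-5, 17, 45) = -5

-5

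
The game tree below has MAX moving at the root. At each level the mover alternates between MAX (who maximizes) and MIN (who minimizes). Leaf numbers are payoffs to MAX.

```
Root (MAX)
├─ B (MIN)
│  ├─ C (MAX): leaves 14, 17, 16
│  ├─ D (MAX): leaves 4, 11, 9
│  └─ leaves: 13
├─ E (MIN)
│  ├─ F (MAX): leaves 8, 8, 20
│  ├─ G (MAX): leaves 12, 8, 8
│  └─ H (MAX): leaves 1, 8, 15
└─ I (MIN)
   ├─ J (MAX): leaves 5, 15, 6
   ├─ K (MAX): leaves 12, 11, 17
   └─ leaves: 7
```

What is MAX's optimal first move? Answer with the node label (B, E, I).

C (MAX): max(14, 17, 16) = 17
D (MAX): max(4, 11, 9) = 11
B (MIN): min(17, 11, 13) = 11
F (MAX): max(8, 8, 20) = 20
G (MAX): max(12, 8, 8) = 12
H (MAX): max(1, 8, 15) = 15
E (MIN): min(20, 12, 15) = 12
J (MAX): max(5, 15, 6) = 15
K (MAX): max(12, 11, 17) = 17
I (MIN): min(15, 17, 7) = 7
Root (MAX): max(11, 12, 7) = 12
MAX picks the child with the highest value: E (value 12).

E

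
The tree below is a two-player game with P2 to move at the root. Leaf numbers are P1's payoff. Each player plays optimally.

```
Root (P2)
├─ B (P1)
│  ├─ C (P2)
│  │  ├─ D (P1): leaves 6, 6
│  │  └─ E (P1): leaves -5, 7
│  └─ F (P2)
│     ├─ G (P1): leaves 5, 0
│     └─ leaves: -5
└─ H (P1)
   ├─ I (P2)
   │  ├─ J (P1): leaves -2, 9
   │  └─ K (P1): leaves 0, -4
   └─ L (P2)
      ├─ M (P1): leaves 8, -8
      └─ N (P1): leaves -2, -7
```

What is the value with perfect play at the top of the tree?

D (P1): max(6, 6) = 6
E (P1): max(-5, 7) = 7
C (P2): min(6, 7) = 6
G (P1): max(5, 0) = 5
F (P2): min(5, -5) = -5
B (P1): max(6, -5) = 6
J (P1): max(-2, 9) = 9
K (P1): max(0, -4) = 0
I (P2): min(9, 0) = 0
M (P1): max(8, -8) = 8
N (P1): max(-2, -7) = -2
L (P2): min(8, -2) = -2
H (P1): max(0, -2) = 0
Root (P2): min(6, 0) = 0

0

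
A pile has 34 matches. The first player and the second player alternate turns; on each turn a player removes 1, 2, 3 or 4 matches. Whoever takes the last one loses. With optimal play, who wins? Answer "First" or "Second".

Mark each pile size as W (mover wins) or L (mover loses):
i:   0  1  2  3  4  5  6  7  8  9 10 11 12 13 14 15 16 17 18 19 20 21 22 23 24 25 26 27 28 29 30 31 32 33 34
     W  L  W  W  W  W  L  W  W  W  W  L  W  W  W  W  L  W  W  W  W  L  W  W  W  W  L  W  W  W  W  L  W  W  W
Position 34 is W, so the first player wins.

First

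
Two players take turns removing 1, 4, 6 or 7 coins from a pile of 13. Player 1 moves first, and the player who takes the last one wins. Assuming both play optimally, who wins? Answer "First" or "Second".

Second

Mark each pile size as W (mover wins) or L (mover loses):
i:   0  1  2  3  4  5  6  7  8  9 10 11 12 13
     L  W  L  W  W  L  W  W  W  W  L  W  W  L
Position 13 is L, so the second player wins.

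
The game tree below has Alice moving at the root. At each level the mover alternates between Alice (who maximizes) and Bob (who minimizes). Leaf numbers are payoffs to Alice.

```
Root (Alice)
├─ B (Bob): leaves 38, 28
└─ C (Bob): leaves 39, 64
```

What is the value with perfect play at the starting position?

B (Bob): min(38, 28) = 28
C (Bob): min(39, 64) = 39
Root (Alice): max(28, 39) = 39

39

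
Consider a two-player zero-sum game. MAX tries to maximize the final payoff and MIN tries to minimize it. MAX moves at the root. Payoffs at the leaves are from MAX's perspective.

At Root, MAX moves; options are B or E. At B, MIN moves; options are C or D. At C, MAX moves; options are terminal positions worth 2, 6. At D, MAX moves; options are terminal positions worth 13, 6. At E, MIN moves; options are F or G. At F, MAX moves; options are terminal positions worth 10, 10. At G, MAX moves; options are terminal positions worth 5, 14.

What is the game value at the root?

10

C (MAX): max(2, 6) = 6
D (MAX): max(13, 6) = 13
B (MIN): min(6, 13) = 6
F (MAX): max(10, 10) = 10
G (MAX): max(5, 14) = 14
E (MIN): min(10, 14) = 10
Root (MAX): max(6, 10) = 10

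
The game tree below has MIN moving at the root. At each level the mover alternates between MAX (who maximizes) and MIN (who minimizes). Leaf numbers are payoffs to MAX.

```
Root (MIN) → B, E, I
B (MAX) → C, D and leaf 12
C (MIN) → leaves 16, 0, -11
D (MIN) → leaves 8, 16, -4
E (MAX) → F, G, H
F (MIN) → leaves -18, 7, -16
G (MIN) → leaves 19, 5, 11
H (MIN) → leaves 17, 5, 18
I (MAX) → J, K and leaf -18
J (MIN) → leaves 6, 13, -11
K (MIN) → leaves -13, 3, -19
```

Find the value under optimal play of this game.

-11

C (MIN): min(16, 0, -11) = -11
D (MIN): min(8, 16, -4) = -4
B (MAX): max(-11, -4, 12) = 12
F (MIN): min(-18, 7, -16) = -18
G (MIN): min(19, 5, 11) = 5
H (MIN): min(17, 5, 18) = 5
E (MAX): max(-18, 5, 5) = 5
J (MIN): min(6, 13, -11) = -11
K (MIN): min(-13, 3, -19) = -19
I (MAX): max(-11, -19, -18) = -11
Root (MIN): min(12, 5, -11) = -11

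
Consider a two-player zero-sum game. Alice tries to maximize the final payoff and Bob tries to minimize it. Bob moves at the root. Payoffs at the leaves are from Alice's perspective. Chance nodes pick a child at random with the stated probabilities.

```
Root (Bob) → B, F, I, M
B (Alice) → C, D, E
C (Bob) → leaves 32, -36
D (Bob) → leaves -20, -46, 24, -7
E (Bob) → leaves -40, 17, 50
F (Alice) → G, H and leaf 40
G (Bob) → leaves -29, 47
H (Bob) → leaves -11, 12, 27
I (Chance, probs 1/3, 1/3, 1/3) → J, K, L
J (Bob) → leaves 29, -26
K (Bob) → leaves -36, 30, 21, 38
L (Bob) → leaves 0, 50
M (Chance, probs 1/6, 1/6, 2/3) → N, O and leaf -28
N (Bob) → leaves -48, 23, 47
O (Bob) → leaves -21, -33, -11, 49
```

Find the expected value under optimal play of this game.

C (Bob): min(32, -36) = -36
D (Bob): min(-20, -46, 24, -7) = -46
E (Bob): min(-40, 17, 50) = -40
B (Alice): max(-36, -46, -40) = -36
G (Bob): min(-29, 47) = -29
H (Bob): min(-11, 12, 27) = -11
F (Alice): max(-29, -11, 40) = 40
J (Bob): min(29, -26) = -26
K (Bob): min(-36, 30, 21, 38) = -36
L (Bob): min(0, 50) = 0
I (Chance): 1/3·-26 + 1/3·-36 + 1/3·0 = -20.67
N (Bob): min(-48, 23, 47) = -48
O (Bob): min(-21, -33, -11, 49) = -33
M (Chance): 1/6·-48 + 1/6·-33 + 2/3·-28 = -32.17
Root (Bob): min(-36, 40, -20.67, -32.17) = -36

-36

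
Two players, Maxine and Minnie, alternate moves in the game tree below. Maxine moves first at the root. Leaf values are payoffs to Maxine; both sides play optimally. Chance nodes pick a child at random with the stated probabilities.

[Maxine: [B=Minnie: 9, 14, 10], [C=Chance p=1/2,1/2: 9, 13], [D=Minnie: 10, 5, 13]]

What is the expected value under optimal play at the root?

11

B (Minnie): min(9, 14, 10) = 9
C (Chance): 1/2·9 + 1/2·13 = 11
D (Minnie): min(10, 5, 13) = 5
Root (Maxine): max(9, 11, 5) = 11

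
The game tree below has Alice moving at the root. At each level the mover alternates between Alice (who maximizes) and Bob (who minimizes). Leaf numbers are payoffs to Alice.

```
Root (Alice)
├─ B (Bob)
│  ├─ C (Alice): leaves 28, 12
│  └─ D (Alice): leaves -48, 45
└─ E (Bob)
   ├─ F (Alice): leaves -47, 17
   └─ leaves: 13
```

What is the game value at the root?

C (Alice): max(28, 12) = 28
D (Alice): max(-48, 45) = 45
B (Bob): min(28, 45) = 28
F (Alice): max(-47, 17) = 17
E (Bob): min(17, 13) = 13
Root (Alice): max(28, 13) = 28

28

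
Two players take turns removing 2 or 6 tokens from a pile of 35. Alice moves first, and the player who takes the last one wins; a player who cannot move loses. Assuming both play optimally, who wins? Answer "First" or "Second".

Mark each pile size as W (mover wins) or L (mover loses):
i:   0  1  2  3  4  5  6  7  8  9 10 11 12 13 14 15 16 17 18 19 20 21 22 23 24 25 26 27 28 29 30 31 32 33 34 35
     L  L  W  W  L  L  W  W  L  L  W  W  L  L  W  W  L  L  W  W  L  L  W  W  L  L  W  W  L  L  W  W  L  L  W  W
Position 35 is W, so the first player wins.

First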